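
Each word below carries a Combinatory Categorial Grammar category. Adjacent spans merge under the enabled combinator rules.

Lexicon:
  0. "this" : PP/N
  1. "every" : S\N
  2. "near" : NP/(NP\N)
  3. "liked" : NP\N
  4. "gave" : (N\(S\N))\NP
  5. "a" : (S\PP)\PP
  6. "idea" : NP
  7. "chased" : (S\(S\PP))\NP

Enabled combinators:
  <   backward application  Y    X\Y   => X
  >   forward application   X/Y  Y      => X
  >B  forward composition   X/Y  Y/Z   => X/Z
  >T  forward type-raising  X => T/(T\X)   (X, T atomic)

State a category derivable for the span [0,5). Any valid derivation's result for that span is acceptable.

[0,8] S   <
  [0,6] S\PP   <
    [0,5] PP   >
      [0,1] "this" : PP/N
      [1,5] N   <
        [1,2] "every" : S\N
        [2,5] N\(S\N)   <
          [2,4] NP   >
            [2,3] "near" : NP/(NP\N)
            [3,4] "liked" : NP\N
          [4,5] "gave" : (N\(S\N))\NP
    [5,6] "a" : (S\PP)\PP
  [6,8] S\(S\PP)   <
    [6,7] "idea" : NP
    [7,8] "chased" : (S\(S\PP))\NP

PP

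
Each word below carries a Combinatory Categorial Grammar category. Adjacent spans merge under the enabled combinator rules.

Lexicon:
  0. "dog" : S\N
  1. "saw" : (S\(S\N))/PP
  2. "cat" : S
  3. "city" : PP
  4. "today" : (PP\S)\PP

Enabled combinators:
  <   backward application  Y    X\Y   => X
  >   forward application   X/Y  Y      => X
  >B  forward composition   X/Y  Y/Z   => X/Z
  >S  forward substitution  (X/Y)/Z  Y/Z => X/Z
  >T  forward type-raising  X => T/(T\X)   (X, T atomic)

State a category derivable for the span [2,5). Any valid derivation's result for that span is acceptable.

PP

[0,5] S   <
  [0,1] "dog" : S\N
  [1,5] S\(S\N)   >
    [1,2] "saw" : (S\(S\N))/PP
    [2,5] PP   <
      [2,3] "cat" : S
      [3,5] PP\S   <
        [3,4] "city" : PP
        [4,5] "today" : (PP\S)\PP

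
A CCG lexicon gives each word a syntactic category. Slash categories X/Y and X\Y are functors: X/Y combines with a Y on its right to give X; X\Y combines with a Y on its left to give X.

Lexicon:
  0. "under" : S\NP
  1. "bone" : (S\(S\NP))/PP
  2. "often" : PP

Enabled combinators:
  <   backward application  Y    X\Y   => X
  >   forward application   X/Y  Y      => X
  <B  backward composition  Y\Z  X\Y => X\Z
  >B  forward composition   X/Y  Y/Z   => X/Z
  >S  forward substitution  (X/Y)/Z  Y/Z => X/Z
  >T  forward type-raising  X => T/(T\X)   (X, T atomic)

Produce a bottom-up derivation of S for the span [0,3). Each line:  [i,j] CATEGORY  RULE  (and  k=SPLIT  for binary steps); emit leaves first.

[0,3] S   <
  [0,1] "under" : S\NP
  [1,3] S\(S\NP)   >
    [1,2] "bone" : (S\(S\NP))/PP
    [2,3] "often" : PP

[0,1] S\NP  lex  "under"
[1,2] (S\(S\NP))/PP  lex  "bone"
[2,3] PP  lex  "often"
[1,3] S\(S\NP)  >  k=2
[0,3] S  <  k=1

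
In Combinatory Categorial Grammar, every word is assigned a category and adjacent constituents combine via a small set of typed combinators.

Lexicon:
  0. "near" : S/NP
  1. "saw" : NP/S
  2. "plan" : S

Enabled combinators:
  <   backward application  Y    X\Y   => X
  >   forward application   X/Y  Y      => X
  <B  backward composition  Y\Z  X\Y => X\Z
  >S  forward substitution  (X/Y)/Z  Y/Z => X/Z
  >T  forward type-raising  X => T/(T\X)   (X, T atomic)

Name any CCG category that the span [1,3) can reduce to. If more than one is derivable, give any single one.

[0,3] S   >
  [0,1] "near" : S/NP
  [1,3] NP   >
    [1,2] "saw" : NP/S
    [2,3] "plan" : S

NP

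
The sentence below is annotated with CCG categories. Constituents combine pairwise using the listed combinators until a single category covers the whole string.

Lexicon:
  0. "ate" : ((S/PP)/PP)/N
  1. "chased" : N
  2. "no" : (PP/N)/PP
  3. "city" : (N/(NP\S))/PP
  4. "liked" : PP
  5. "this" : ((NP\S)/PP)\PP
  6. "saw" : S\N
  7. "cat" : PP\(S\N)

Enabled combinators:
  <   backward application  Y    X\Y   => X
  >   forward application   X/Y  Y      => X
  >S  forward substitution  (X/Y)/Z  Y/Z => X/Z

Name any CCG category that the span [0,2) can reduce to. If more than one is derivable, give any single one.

[0,8] S   >
  [0,6] S/PP   >S
    [0,2] (S/PP)/PP   >
      [0,1] "ate" : ((S/PP)/PP)/N
      [1,2] "chased" : N
    [2,6] PP/PP   >S
      [2,3] "no" : (PP/N)/PP
      [3,6] N/PP   >S
        [3,4] "city" : (N/(NP\S))/PP
        [4,6] (NP\S)/PP   <
          [4,5] "liked" : PP
          [5,6] "this" : ((NP\S)/PP)\PP
  [6,8] PP   <
    [6,7] "saw" : S\N
    [7,8] "cat" : PP\(S\N)

(S/PP)/PP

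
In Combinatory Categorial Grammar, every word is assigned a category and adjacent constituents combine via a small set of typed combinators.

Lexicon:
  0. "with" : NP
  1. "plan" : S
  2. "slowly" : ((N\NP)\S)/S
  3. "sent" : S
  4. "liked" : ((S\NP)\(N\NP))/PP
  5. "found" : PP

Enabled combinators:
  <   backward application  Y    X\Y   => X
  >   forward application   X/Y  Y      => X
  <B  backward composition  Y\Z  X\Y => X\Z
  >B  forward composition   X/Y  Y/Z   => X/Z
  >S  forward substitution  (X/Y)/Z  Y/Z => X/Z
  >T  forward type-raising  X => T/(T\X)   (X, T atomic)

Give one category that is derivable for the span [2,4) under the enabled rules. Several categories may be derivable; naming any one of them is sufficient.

(N\NP)\S

[0,6] S   <
  [0,1] "with" : NP
  [1,6] S\NP   <
    [1,4] N\NP   <
      [1,2] "plan" : S
      [2,4] (N\NP)\S   >
        [2,3] "slowly" : ((N\NP)\S)/S
        [3,4] "sent" : S
    [4,6] (S\NP)\(N\NP)   >
      [4,5] "liked" : ((S\NP)\(N\NP))/PP
      [5,6] "found" : PP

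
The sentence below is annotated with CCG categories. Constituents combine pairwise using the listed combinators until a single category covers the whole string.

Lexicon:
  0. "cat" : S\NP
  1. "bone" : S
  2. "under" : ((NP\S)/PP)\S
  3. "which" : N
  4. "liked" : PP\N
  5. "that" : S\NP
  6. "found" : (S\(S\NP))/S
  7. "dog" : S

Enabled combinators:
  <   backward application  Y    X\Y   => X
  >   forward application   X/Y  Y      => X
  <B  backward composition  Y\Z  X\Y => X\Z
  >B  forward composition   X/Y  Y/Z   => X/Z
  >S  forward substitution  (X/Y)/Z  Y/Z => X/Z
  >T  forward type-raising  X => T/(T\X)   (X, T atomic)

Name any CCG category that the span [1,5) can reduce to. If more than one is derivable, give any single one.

NP\S

[0,8] S   <
  [0,6] S\NP   <B
    [0,1] "cat" : S\NP
    [1,6] S\S   <B
      [1,5] NP\S   >
        [1,3] (NP\S)/PP   <
          [1,2] "bone" : S
          [2,3] "under" : ((NP\S)/PP)\S
        [3,5] PP   <
          [3,4] "which" : N
          [4,5] "liked" : PP\N
      [5,6] "that" : S\NP
  [6,8] S\(S\NP)   >
    [6,7] "found" : (S\(S\NP))/S
    [7,8] "dog" : S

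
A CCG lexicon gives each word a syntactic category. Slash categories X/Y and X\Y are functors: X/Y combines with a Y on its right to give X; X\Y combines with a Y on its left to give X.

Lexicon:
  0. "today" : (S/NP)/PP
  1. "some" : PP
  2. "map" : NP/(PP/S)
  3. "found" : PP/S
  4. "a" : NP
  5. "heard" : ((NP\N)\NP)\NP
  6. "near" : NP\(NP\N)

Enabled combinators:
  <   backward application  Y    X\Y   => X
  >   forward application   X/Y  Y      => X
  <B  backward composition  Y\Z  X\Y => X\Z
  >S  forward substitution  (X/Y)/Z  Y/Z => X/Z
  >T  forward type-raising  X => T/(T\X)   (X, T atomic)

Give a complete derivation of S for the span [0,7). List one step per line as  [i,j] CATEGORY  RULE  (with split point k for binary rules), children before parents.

[0,1] (S/NP)/PP  lex  "today"
[1,2] PP  lex  "some"
[0,2] S/NP  >  k=1
[2,3] NP/(PP/S)  lex  "map"
[3,4] PP/S  lex  "found"
[2,4] NP  >  k=3
[4,5] NP  lex  "a"
[5,6] ((NP\N)\NP)\NP  lex  "heard"
[4,6] (NP\N)\NP  <  k=5
[2,6] NP\N  <  k=4
[6,7] NP\(NP\N)  lex  "near"
[2,7] NP  <  k=6
[0,7] S  >  k=2

[0,7] S   >
  [0,2] S/NP   >
    [0,1] "today" : (S/NP)/PP
    [1,2] "some" : PP
  [2,7] NP   <
    [2,6] NP\N   <
      [2,4] NP   >
        [2,3] "map" : NP/(PP/S)
        [3,4] "found" : PP/S
      [4,6] (NP\N)\NP   <
        [4,5] "a" : NP
        [5,6] "heard" : ((NP\N)\NP)\NP
    [6,7] "near" : NP\(NP\N)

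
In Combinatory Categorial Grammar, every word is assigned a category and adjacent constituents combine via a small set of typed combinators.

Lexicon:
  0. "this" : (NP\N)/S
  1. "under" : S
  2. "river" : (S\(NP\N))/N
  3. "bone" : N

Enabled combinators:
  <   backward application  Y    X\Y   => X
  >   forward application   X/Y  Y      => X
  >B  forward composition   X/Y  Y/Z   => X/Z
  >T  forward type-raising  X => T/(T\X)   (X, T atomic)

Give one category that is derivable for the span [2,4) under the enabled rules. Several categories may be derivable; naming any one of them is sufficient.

S\(NP\N)

[0,4] S   <
  [0,2] NP\N   >
    [0,1] "this" : (NP\N)/S
    [1,2] "under" : S
  [2,4] S\(NP\N)   >
    [2,3] "river" : (S\(NP\N))/N
    [3,4] "bone" : N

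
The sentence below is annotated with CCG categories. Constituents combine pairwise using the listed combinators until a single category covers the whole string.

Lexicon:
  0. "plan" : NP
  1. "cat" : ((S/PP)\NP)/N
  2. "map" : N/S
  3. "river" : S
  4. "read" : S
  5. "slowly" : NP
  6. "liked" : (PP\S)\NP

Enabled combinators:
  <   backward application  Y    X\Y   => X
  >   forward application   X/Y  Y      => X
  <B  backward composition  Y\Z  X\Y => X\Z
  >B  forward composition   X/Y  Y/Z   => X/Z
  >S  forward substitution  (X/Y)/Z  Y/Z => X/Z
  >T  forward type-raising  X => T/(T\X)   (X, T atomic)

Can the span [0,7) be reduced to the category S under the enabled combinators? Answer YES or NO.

[0,7] S   >
  [0,4] S/PP   <
    [0,1] "plan" : NP
    [1,4] (S/PP)\NP   >
      [1,2] "cat" : ((S/PP)\NP)/N
      [2,4] N   >
        [2,3] "map" : N/S
        [3,4] "river" : S
  [4,7] PP   >
    [4,5] PP/(PP\S)   >T
      [4,5] "read" : S
    [5,7] PP\S   <
      [5,6] "slowly" : NP
      [6,7] "liked" : (PP\S)\NP

YES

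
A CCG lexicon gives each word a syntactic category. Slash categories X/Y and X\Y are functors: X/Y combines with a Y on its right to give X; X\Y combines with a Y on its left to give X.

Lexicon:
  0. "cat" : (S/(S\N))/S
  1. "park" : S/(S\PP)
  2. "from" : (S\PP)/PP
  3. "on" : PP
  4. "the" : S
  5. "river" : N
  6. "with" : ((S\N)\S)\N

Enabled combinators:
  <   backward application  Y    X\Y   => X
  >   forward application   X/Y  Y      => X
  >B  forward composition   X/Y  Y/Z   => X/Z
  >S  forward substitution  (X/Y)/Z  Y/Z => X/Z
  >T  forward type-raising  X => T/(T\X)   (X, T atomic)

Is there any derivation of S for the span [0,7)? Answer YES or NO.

YES

[0,7] S   >
  [0,4] S/(S\N)   >
    [0,1] "cat" : (S/(S\N))/S
    [1,4] S   >
      [1,2] "park" : S/(S\PP)
      [2,4] S\PP   >
        [2,3] "from" : (S\PP)/PP
        [3,4] "on" : PP
  [4,7] S\N   <
    [4,5] "the" : S
    [5,7] (S\N)\S   <
      [5,6] "river" : N
      [6,7] "with" : ((S\N)\S)\N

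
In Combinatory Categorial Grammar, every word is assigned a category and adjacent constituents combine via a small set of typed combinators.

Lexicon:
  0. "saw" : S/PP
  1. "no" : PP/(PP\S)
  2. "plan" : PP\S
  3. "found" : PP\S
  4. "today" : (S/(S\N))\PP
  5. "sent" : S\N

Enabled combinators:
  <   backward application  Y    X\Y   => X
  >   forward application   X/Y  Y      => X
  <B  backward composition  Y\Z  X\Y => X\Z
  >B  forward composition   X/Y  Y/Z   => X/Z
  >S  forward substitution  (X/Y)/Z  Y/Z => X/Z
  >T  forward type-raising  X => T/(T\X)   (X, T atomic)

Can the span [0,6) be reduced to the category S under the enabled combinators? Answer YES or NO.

YES

[0,6] S   >
  [0,5] S/(S\N)   <
    [0,4] PP   <
      [0,3] S   >
        [0,1] "saw" : S/PP
        [1,3] PP   >
          [1,2] "no" : PP/(PP\S)
          [2,3] "plan" : PP\S
      [3,4] "found" : PP\S
    [4,5] "today" : (S/(S\N))\PP
  [5,6] "sent" : S\N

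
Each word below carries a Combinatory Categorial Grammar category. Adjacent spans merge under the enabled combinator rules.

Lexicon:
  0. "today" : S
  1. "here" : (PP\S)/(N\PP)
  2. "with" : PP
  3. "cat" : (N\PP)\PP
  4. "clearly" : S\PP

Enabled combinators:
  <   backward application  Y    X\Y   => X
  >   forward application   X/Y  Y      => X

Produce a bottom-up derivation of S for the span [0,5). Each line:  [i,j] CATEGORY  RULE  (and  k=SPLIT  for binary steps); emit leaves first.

[0,5] S   <
  [0,4] PP   <
    [0,1] "today" : S
    [1,4] PP\S   >
      [1,2] "here" : (PP\S)/(N\PP)
      [2,4] N\PP   <
        [2,3] "with" : PP
        [3,4] "cat" : (N\PP)\PP
  [4,5] "clearly" : S\PP

[0,1] S  lex  "today"
[1,2] (PP\S)/(N\PP)  lex  "here"
[2,3] PP  lex  "with"
[3,4] (N\PP)\PP  lex  "cat"
[2,4] N\PP  <  k=3
[1,4] PP\S  >  k=2
[0,4] PP  <  k=1
[4,5] S\PP  lex  "clearly"
[0,5] S  <  k=4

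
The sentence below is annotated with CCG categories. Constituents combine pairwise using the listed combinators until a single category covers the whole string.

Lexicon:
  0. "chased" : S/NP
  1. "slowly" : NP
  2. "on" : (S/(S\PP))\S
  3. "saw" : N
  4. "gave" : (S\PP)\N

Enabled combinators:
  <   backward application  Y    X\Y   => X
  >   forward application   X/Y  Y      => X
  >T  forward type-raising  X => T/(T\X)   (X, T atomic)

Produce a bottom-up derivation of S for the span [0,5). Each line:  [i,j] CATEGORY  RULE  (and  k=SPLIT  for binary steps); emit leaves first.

[0,1] S/NP  lex  "chased"
[1,2] NP  lex  "slowly"
[0,2] S  >  k=1
[2,3] (S/(S\PP))\S  lex  "on"
[0,3] S/(S\PP)  <  k=2
[3,4] N  lex  "saw"
[4,5] (S\PP)\N  lex  "gave"
[3,5] S\PP  <  k=4
[0,5] S  >  k=3

[0,5] S   >
  [0,3] S/(S\PP)   <
    [0,2] S   >
      [0,1] "chased" : S/NP
      [1,2] "slowly" : NP
    [2,3] "on" : (S/(S\PP))\S
  [3,5] S\PP   <
    [3,4] "saw" : N
    [4,5] "gave" : (S\PP)\N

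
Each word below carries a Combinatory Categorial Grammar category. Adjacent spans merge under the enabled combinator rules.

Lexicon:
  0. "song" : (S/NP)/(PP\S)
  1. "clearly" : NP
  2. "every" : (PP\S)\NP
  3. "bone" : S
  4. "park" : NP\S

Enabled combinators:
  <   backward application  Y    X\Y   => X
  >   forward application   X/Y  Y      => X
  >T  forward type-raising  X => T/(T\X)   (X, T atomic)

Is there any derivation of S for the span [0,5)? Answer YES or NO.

[0,5] S   >
  [0,3] S/NP   >
    [0,1] "song" : (S/NP)/(PP\S)
    [1,3] PP\S   <
      [1,2] "clearly" : NP
      [2,3] "every" : (PP\S)\NP
  [3,5] NP   >
    [3,4] NP/(NP\S)   >T
      [3,4] "bone" : S
    [4,5] "park" : NP\S

YES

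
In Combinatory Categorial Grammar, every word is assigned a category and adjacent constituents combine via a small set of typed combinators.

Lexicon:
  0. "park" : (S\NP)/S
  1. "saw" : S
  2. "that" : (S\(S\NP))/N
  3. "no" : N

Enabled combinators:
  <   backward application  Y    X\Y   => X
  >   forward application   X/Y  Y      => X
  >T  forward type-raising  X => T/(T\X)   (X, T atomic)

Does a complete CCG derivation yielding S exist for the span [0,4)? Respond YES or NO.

[0,4] S   <
  [0,2] S\NP   >
    [0,1] "park" : (S\NP)/S
    [1,2] "saw" : S
  [2,4] S\(S\NP)   >
    [2,3] "that" : (S\(S\NP))/N
    [3,4] "no" : N

YES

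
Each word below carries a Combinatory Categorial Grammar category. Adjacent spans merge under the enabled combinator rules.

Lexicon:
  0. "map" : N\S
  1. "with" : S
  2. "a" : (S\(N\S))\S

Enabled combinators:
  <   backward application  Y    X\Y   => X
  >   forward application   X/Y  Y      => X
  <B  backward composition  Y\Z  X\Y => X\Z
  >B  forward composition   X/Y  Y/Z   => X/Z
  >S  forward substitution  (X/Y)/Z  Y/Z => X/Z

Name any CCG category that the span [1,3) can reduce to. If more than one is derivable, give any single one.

S\(N\S)

[0,3] S   <
  [0,1] "map" : N\S
  [1,3] S\(N\S)   <
    [1,2] "with" : S
    [2,3] "a" : (S\(N\S))\S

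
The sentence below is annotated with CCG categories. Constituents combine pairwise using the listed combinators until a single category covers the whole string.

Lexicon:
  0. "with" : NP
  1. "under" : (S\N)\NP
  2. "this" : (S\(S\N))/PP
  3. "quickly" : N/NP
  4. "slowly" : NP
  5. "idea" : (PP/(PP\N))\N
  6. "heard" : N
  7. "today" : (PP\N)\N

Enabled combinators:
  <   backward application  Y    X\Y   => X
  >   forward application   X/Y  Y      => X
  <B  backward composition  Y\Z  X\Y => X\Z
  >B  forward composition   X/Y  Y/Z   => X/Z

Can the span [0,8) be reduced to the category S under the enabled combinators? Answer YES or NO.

YES

[0,8] S   <
  [0,2] S\N   <
    [0,1] "with" : NP
    [1,2] "under" : (S\N)\NP
  [2,8] S\(S\N)   >
    [2,3] "this" : (S\(S\N))/PP
    [3,8] PP   >
      [3,6] PP/(PP\N)   <
        [3,5] N   >
          [3,4] "quickly" : N/NP
          [4,5] "slowly" : NP
        [5,6] "idea" : (PP/(PP\N))\N
      [6,8] PP\N   <
        [6,7] "heard" : N
        [7,8] "today" : (PP\N)\N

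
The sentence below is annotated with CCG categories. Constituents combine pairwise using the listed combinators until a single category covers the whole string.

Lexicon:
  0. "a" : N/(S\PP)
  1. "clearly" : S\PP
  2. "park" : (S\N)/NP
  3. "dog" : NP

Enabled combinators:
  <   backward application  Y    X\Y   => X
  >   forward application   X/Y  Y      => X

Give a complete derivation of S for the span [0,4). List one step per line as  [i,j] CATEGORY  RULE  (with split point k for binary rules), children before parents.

[0,4] S   <
  [0,2] N   >
    [0,1] "a" : N/(S\PP)
    [1,2] "clearly" : S\PP
  [2,4] S\N   >
    [2,3] "park" : (S\N)/NP
    [3,4] "dog" : NP

[0,1] N/(S\PP)  lex  "a"
[1,2] S\PP  lex  "clearly"
[0,2] N  >  k=1
[2,3] (S\N)/NP  lex  "park"
[3,4] NP  lex  "dog"
[2,4] S\N  >  k=3
[0,4] S  <  k=2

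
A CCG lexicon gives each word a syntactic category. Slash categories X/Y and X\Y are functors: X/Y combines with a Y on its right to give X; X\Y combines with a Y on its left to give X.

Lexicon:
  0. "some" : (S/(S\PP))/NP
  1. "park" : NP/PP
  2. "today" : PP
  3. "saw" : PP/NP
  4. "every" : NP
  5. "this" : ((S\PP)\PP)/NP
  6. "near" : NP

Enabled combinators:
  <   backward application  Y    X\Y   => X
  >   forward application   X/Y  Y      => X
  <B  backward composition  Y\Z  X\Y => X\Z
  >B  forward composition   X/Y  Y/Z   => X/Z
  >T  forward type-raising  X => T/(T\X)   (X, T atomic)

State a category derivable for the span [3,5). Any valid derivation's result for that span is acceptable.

[0,7] S   >
  [0,3] S/(S\PP)   >
    [0,1] "some" : (S/(S\PP))/NP
    [1,3] NP   >
      [1,2] "park" : NP/PP
      [2,3] "today" : PP
  [3,7] S\PP   <
    [3,5] PP   >
      [3,4] "saw" : PP/NP
      [4,5] "every" : NP
    [5,7] (S\PP)\PP   >
      [5,6] "this" : ((S\PP)\PP)/NP
      [6,7] "near" : NP

PP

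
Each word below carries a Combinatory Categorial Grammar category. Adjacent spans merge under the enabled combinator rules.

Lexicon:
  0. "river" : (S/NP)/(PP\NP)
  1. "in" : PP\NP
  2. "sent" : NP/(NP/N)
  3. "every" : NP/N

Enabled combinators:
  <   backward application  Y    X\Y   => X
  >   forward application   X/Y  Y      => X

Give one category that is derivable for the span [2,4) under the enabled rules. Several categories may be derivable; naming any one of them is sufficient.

NP

[0,4] S   >
  [0,2] S/NP   >
    [0,1] "river" : (S/NP)/(PP\NP)
    [1,2] "in" : PP\NP
  [2,4] NP   >
    [2,3] "sent" : NP/(NP/N)
    [3,4] "every" : NP/N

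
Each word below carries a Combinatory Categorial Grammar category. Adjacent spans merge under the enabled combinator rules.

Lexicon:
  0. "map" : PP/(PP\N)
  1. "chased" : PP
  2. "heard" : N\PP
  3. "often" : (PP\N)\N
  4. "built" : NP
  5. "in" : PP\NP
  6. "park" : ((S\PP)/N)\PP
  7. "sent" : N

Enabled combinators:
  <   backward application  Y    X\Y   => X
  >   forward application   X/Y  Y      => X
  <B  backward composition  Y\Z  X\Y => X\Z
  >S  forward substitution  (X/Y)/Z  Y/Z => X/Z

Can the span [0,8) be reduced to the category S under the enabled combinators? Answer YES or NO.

[0,8] S   <
  [0,4] PP   >
    [0,1] "map" : PP/(PP\N)
    [1,4] PP\N   <
      [1,3] N   <
        [1,2] "chased" : PP
        [2,3] "heard" : N\PP
      [3,4] "often" : (PP\N)\N
  [4,8] S\PP   >
    [4,7] (S\PP)/N   <
      [4,6] PP   <
        [4,5] "built" : NP
        [5,6] "in" : PP\NP
      [6,7] "park" : ((S\PP)/N)\PP
    [7,8] "sent" : N

YES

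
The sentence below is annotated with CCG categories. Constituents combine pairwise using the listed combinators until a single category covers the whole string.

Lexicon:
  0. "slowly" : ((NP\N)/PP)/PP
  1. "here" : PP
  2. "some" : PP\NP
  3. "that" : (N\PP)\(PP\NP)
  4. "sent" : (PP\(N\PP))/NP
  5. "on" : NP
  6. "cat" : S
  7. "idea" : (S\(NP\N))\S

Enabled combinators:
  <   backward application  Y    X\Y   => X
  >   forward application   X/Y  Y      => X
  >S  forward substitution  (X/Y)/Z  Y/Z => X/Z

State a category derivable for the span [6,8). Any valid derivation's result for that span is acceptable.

S\(NP\N)

[0,8] S   <
  [0,6] NP\N   >
    [0,2] (NP\N)/PP   >
      [0,1] "slowly" : ((NP\N)/PP)/PP
      [1,2] "here" : PP
    [2,6] PP   <
      [2,4] N\PP   <
        [2,3] "some" : PP\NP
        [3,4] "that" : (N\PP)\(PP\NP)
      [4,6] PP\(N\PP)   >
        [4,5] "sent" : (PP\(N\PP))/NP
        [5,6] "on" : NP
  [6,8] S\(NP\N)   <
    [6,7] "cat" : S
    [7,8] "idea" : (S\(NP\N))\S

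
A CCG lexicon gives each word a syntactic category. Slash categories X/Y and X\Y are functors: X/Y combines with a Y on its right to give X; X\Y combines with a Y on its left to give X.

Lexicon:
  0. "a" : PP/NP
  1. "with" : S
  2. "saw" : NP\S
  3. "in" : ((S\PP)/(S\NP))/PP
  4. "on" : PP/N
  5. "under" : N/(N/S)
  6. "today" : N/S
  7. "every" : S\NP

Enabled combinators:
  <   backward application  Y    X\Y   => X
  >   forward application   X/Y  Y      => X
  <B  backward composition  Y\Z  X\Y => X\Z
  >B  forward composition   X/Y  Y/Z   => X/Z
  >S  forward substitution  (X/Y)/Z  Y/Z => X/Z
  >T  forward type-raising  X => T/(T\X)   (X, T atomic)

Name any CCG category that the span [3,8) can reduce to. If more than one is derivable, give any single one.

[0,8] S   <
  [0,3] PP   >
    [0,1] "a" : PP/NP
    [1,3] NP   >
      [1,2] NP/(NP\S)   >T
        [1,2] "with" : S
      [2,3] "saw" : NP\S
  [3,8] S\PP   >
    [3,7] (S\PP)/(S\NP)   >
      [3,4] "in" : ((S\PP)/(S\NP))/PP
      [4,7] PP   >
        [4,5] "on" : PP/N
        [5,7] N   >
          [5,6] "under" : N/(N/S)
          [6,7] "today" : N/S
    [7,8] "every" : S\NP

S\PP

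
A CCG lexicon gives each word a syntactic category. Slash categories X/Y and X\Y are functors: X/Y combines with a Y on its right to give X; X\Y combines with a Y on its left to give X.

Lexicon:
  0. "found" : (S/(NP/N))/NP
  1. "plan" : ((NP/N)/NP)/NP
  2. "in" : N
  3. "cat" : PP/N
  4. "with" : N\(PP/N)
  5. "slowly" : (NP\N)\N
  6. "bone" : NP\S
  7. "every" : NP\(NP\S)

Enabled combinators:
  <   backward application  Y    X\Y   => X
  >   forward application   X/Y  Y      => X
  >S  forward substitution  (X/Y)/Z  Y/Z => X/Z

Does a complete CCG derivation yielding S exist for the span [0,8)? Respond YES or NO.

[0,8] S   >
  [0,6] S/NP   >S
    [0,1] "found" : (S/(NP/N))/NP
    [1,6] (NP/N)/NP   >
      [1,2] "plan" : ((NP/N)/NP)/NP
      [2,6] NP   <
        [2,3] "in" : N
        [3,6] NP\N   <
          [3,5] N   <
            [3,4] "cat" : PP/N
            [4,5] "with" : N\(PP/N)
          [5,6] "slowly" : (NP\N)\N
  [6,8] NP   <
    [6,7] "bone" : NP\S
    [7,8] "every" : NP\(NP\S)

YES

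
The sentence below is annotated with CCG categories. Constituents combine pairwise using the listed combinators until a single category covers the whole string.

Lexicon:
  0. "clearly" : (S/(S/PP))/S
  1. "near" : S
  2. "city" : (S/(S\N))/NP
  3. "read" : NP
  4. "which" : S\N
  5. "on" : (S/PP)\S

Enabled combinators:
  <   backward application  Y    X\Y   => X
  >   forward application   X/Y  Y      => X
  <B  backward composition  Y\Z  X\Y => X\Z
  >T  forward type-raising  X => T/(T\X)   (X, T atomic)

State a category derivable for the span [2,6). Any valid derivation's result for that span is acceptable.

[0,6] S   >
  [0,2] S/(S/PP)   >
    [0,1] "clearly" : (S/(S/PP))/S
    [1,2] "near" : S
  [2,6] S/PP   <
    [2,5] S   >
      [2,4] S/(S\N)   >
        [2,3] "city" : (S/(S\N))/NP
        [3,4] "read" : NP
      [4,5] "which" : S\N
    [5,6] "on" : (S/PP)\S

S/PP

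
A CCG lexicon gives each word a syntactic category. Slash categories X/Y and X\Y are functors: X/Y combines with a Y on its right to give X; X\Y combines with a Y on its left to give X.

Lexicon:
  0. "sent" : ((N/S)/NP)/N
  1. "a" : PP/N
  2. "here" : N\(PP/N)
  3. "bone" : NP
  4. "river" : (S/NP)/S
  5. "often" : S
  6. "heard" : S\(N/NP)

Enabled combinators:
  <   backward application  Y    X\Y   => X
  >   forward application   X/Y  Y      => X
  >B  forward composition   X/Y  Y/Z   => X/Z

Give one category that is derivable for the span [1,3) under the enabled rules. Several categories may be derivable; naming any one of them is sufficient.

N

[0,7] S   <
  [0,6] N/NP   >B
    [0,4] N/S   >
      [0,3] (N/S)/NP   >
        [0,1] "sent" : ((N/S)/NP)/N
        [1,3] N   <
          [1,2] "a" : PP/N
          [2,3] "here" : N\(PP/N)
      [3,4] "bone" : NP
    [4,6] S/NP   >
      [4,5] "river" : (S/NP)/S
      [5,6] "often" : S
  [6,7] "heard" : S\(N/NP)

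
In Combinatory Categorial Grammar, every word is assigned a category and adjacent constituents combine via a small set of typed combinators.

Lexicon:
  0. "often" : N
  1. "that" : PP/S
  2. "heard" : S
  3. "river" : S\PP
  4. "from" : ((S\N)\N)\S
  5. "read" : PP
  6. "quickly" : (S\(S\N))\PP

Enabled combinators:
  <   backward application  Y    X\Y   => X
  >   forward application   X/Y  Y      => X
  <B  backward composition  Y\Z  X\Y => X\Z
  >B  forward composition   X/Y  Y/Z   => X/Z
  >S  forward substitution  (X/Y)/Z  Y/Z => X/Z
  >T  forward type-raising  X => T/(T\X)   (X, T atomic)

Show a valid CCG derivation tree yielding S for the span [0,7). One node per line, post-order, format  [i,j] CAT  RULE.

[0,1] N  lex  "often"
[1,2] PP/S  lex  "that"
[2,3] S  lex  "heard"
[1,3] PP  >  k=2
[3,4] S\PP  lex  "river"
[1,4] S  <  k=3
[4,5] ((S\N)\N)\S  lex  "from"
[1,5] (S\N)\N  <  k=4
[0,5] S\N  <  k=1
[5,6] PP  lex  "read"
[6,7] (S\(S\N))\PP  lex  "quickly"
[5,7] S\(S\N)  <  k=6
[0,7] S  <  k=5

[0,7] S   <
  [0,5] S\N   <
    [0,1] "often" : N
    [1,5] (S\N)\N   <
      [1,4] S   <
        [1,3] PP   >
          [1,2] "that" : PP/S
          [2,3] "heard" : S
        [3,4] "river" : S\PP
      [4,5] "from" : ((S\N)\N)\S
  [5,7] S\(S\N)   <
    [5,6] "read" : PP
    [6,7] "quickly" : (S\(S\N))\PP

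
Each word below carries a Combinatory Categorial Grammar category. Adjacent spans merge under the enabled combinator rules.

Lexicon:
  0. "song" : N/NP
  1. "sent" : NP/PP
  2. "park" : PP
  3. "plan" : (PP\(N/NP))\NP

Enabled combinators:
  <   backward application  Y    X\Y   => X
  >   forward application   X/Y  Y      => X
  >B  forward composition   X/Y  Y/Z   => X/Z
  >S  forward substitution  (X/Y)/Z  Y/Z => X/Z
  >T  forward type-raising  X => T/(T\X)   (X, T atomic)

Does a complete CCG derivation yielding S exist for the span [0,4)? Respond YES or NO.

N/NP NP/PP PP (PP\(N/NP))\NP
CKY chart[0,4] = {N/(N\PP), NP/(NP\PP), PP, PP/(PP\PP), S/(S\PP)}; S ∉ chart

NO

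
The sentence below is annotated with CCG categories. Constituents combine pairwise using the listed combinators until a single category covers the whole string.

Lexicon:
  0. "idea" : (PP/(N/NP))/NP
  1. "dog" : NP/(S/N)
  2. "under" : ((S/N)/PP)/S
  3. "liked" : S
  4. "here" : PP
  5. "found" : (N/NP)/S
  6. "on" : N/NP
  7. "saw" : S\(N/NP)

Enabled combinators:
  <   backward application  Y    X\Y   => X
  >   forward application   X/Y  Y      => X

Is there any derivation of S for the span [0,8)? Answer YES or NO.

(PP/(N/NP))/NP NP/(S/N) ((S/N)/PP)/S S PP (N/NP)/S N/NP S\(N/NP)
CKY chart[0,8] = {PP}; S ∉ chart

NO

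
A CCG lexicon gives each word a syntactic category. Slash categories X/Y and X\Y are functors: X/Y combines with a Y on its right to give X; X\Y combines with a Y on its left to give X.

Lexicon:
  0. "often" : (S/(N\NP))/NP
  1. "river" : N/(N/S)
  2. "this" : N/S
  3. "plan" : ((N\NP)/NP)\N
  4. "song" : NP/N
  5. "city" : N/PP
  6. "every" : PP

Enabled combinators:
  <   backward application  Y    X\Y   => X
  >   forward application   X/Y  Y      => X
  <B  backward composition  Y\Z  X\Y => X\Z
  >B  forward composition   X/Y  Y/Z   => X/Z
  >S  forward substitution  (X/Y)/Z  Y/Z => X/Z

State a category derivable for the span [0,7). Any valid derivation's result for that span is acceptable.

S

[0,7] S   >
  [0,4] S/NP   >S
    [0,1] "often" : (S/(N\NP))/NP
    [1,4] (N\NP)/NP   <
      [1,3] N   >
        [1,2] "river" : N/(N/S)
        [2,3] "this" : N/S
      [3,4] "plan" : ((N\NP)/NP)\N
  [4,7] NP   >
    [4,5] "song" : NP/N
    [5,7] N   >
      [5,6] "city" : N/PP
      [6,7] "every" : PP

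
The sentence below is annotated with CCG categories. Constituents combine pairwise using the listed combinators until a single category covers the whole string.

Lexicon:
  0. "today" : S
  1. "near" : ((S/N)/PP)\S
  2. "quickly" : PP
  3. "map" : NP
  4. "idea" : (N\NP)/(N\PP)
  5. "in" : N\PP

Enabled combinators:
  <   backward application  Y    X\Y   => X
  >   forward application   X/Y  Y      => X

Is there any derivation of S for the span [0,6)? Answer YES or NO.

YES

[0,6] S   >
  [0,3] S/N   >
    [0,2] (S/N)/PP   <
      [0,1] "today" : S
      [1,2] "near" : ((S/N)/PP)\S
    [2,3] "quickly" : PP
  [3,6] N   <
    [3,4] "map" : NP
    [4,6] N\NP   >
      [4,5] "idea" : (N\NP)/(N\PP)
      [5,6] "in" : N\PP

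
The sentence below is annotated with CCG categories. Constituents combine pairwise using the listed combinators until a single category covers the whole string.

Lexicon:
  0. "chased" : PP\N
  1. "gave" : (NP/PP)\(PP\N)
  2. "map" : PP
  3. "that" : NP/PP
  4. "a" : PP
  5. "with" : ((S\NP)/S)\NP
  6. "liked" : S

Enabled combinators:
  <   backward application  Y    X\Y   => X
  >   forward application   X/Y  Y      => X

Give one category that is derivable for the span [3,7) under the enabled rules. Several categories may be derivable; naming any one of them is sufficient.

[0,7] S   <
  [0,3] NP   >
    [0,2] NP/PP   <
      [0,1] "chased" : PP\N
      [1,2] "gave" : (NP/PP)\(PP\N)
    [2,3] "map" : PP
  [3,7] S\NP   >
    [3,6] (S\NP)/S   <
      [3,5] NP   >
        [3,4] "that" : NP/PP
        [4,5] "a" : PP
      [5,6] "with" : ((S\NP)/S)\NP
    [6,7] "liked" : S

S\NP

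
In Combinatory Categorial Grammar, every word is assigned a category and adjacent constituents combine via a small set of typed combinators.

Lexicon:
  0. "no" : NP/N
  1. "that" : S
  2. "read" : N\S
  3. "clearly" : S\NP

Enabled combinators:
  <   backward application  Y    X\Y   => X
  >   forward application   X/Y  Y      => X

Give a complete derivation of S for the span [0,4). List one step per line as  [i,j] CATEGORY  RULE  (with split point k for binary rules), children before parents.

[0,4] S   <
  [0,3] NP   >
    [0,1] "no" : NP/N
    [1,3] N   <
      [1,2] "that" : S
      [2,3] "read" : N\S
  [3,4] "clearly" : S\NP

[0,1] NP/N  lex  "no"
[1,2] S  lex  "that"
[2,3] N\S  lex  "read"
[1,3] N  <  k=2
[0,3] NP  >  k=1
[3,4] S\NP  lex  "clearly"
[0,4] S  <  k=3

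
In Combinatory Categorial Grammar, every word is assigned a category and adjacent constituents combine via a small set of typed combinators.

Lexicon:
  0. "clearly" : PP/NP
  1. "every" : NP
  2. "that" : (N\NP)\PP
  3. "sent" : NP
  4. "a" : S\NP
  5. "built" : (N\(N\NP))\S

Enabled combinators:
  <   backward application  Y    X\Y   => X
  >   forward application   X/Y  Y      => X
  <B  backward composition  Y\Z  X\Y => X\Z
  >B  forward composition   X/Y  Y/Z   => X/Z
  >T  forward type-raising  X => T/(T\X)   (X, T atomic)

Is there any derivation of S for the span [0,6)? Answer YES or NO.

PP/NP NP (N\NP)\PP NP S\NP (N\(N\NP))\S
CKY chart[0,6] = {N, N/(N\N), NP/(NP\N), PP/(PP\N), S/(S\N)}; S ∉ chart

NO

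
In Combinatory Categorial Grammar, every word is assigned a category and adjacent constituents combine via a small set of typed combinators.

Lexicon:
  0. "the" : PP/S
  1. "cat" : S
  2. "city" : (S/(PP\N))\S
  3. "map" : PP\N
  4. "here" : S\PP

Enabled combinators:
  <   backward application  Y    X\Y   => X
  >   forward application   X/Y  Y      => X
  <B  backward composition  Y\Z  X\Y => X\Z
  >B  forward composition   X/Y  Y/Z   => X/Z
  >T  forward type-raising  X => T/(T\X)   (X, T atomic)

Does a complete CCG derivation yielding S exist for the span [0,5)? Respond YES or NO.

YES

[0,5] S   <
  [0,4] PP   >
    [0,1] "the" : PP/S
    [1,4] S   >
      [1,3] S/(PP\N)   <
        [1,2] "cat" : S
        [2,3] "city" : (S/(PP\N))\S
      [3,4] "map" : PP\N
  [4,5] "here" : S\PP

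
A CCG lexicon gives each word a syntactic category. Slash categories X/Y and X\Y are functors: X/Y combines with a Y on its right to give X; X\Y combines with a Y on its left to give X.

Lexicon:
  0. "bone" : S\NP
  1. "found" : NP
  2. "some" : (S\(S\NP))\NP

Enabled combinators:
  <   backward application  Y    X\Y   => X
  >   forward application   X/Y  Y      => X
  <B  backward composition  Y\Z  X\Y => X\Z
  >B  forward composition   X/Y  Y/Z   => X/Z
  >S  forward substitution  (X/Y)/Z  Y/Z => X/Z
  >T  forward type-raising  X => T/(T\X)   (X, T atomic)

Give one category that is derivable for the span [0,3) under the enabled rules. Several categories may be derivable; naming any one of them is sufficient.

[0,3] S   <
  [0,1] "bone" : S\NP
  [1,3] S\(S\NP)   <
    [1,2] "found" : NP
    [2,3] "some" : (S\(S\NP))\NP

S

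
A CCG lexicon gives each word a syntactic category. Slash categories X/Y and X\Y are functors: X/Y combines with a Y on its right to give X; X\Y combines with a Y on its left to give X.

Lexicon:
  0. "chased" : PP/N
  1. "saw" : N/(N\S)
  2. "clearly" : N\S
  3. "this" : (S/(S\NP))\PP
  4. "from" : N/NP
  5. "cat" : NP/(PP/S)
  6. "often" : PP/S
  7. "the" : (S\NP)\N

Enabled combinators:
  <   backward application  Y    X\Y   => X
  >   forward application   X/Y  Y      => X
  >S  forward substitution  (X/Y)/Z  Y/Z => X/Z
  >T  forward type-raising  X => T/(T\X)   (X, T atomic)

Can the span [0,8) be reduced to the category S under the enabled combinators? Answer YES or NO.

[0,8] S   >
  [0,4] S/(S\NP)   <
    [0,3] PP   >
      [0,1] "chased" : PP/N
      [1,3] N   >
        [1,2] "saw" : N/(N\S)
        [2,3] "clearly" : N\S
    [3,4] "this" : (S/(S\NP))\PP
  [4,8] S\NP   <
    [4,7] N   >
      [4,5] "from" : N/NP
      [5,7] NP   >
        [5,6] "cat" : NP/(PP/S)
        [6,7] "often" : PP/S
    [7,8] "the" : (S\NP)\N

YES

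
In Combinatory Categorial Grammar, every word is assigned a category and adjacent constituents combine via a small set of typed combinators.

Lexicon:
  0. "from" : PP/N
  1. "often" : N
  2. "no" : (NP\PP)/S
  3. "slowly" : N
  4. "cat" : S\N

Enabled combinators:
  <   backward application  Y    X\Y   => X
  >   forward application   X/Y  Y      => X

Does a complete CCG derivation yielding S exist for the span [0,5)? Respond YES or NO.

NO

PP/N N (NP\PP)/S N S\N
CKY chart[0,5] = {NP}; S ∉ chart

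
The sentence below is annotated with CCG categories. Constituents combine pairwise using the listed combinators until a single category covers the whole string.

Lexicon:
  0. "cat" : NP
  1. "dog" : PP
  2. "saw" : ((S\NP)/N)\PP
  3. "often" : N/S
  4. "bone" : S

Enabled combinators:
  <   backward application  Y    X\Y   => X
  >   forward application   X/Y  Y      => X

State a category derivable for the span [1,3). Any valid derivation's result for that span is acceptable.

(S\NP)/N

[0,5] S   <
  [0,1] "cat" : NP
  [1,5] S\NP   >
    [1,3] (S\NP)/N   <
      [1,2] "dog" : PP
      [2,3] "saw" : ((S\NP)/N)\PP
    [3,5] N   >
      [3,4] "often" : N/S
      [4,5] "bone" : S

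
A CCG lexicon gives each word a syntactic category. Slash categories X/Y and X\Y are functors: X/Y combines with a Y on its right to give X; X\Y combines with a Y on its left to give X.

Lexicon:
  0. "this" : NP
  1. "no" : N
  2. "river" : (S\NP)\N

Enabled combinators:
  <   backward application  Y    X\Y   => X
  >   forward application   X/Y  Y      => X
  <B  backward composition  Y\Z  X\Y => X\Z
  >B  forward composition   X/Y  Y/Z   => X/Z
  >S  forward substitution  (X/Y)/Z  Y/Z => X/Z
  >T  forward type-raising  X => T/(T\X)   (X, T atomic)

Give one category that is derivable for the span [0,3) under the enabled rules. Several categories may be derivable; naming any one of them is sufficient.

S

[0,3] S   <
  [0,1] "this" : NP
  [1,3] S\NP   <
    [1,2] "no" : N
    [2,3] "river" : (S\NP)\N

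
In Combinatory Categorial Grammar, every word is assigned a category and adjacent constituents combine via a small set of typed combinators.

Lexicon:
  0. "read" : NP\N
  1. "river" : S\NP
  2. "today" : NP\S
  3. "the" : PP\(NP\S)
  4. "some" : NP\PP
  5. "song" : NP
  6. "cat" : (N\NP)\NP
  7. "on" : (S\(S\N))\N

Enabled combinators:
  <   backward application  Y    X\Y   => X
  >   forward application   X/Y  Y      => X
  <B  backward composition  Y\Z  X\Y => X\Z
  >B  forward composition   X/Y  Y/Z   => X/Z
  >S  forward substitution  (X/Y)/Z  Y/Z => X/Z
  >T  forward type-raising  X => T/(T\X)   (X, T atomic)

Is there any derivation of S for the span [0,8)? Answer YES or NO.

YES

[0,8] S   <
  [0,2] S\N   <B
    [0,1] "read" : NP\N
    [1,2] "river" : S\NP
  [2,8] S\(S\N)   <
    [2,7] N   <
      [2,5] NP   <
        [2,4] PP   <
          [2,3] "today" : NP\S
          [3,4] "the" : PP\(NP\S)
        [4,5] "some" : NP\PP
      [5,7] N\NP   <
        [5,6] "song" : NP
        [6,7] "cat" : (N\NP)\NP
    [7,8] "on" : (S\(S\N))\N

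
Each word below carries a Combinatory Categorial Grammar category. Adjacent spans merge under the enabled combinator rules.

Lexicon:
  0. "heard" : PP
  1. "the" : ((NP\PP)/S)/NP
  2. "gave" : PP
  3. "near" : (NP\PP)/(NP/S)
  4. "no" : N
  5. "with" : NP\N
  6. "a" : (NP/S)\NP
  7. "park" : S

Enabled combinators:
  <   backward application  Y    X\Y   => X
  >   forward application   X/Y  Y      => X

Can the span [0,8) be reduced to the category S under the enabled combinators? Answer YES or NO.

NO

PP ((NP\PP)/S)/NP PP (NP\PP)/(NP/S) N NP\N (NP/S)\NP S
CKY chart[0,8] = {NP}; S ∉ chart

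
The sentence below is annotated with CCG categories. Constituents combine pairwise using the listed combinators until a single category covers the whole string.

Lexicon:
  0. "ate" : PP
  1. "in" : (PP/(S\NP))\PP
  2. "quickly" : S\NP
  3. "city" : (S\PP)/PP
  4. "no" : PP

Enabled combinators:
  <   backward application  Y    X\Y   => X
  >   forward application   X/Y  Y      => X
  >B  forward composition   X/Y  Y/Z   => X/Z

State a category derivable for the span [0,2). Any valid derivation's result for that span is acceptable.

[0,5] S   <
  [0,3] PP   >
    [0,2] PP/(S\NP)   <
      [0,1] "ate" : PP
      [1,2] "in" : (PP/(S\NP))\PP
    [2,3] "quickly" : S\NP
  [3,5] S\PP   >
    [3,4] "city" : (S\PP)/PP
    [4,5] "no" : PP

PP/(S\NP)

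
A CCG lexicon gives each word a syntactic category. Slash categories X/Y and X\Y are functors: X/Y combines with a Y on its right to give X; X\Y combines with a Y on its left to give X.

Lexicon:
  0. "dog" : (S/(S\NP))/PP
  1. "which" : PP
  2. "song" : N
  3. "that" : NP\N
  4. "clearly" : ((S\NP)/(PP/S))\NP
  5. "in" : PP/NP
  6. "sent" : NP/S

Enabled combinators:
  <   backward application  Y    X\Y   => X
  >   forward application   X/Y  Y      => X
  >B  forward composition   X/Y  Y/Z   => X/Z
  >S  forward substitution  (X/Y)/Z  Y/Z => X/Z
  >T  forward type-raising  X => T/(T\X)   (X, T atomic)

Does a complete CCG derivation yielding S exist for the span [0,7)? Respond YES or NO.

YES

[0,7] S   >
  [0,2] S/(S\NP)   >
    [0,1] "dog" : (S/(S\NP))/PP
    [1,2] "which" : PP
  [2,7] S\NP   >
    [2,5] (S\NP)/(PP/S)   <
      [2,4] NP   <
        [2,3] "song" : N
        [3,4] "that" : NP\N
      [4,5] "clearly" : ((S\NP)/(PP/S))\NP
    [5,7] PP/S   >B
      [5,6] "in" : PP/NP
      [6,7] "sent" : NP/S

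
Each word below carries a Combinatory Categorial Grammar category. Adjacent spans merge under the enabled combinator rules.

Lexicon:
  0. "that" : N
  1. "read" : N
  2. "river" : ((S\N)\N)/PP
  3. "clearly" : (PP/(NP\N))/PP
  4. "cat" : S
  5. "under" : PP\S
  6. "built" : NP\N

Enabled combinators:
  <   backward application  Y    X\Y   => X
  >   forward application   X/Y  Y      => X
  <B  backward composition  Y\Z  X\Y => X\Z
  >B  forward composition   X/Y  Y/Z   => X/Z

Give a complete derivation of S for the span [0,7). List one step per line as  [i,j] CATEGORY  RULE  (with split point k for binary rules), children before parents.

[0,7] S   <
  [0,1] "that" : N
  [1,7] S\N   <
    [1,2] "read" : N
    [2,7] (S\N)\N   >
      [2,3] "river" : ((S\N)\N)/PP
      [3,7] PP   >
        [3,6] PP/(NP\N)   >
          [3,4] "clearly" : (PP/(NP\N))/PP
          [4,6] PP   <
            [4,5] "cat" : S
            [5,6] "under" : PP\S
        [6,7] "built" : NP\N

[0,1] N  lex  "that"
[1,2] N  lex  "read"
[2,3] ((S\N)\N)/PP  lex  "river"
[3,4] (PP/(NP\N))/PP  lex  "clearly"
[4,5] S  lex  "cat"
[5,6] PP\S  lex  "under"
[4,6] PP  <  k=5
[3,6] PP/(NP\N)  >  k=4
[6,7] NP\N  lex  "built"
[3,7] PP  >  k=6
[2,7] (S\N)\N  >  k=3
[1,7] S\N  <  k=2
[0,7] S  <  k=1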